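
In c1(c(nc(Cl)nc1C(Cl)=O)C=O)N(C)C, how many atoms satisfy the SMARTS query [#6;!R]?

4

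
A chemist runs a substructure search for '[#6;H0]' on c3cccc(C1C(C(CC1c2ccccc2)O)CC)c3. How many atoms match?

The query [#6;H0] means: any carbon with no attached hydrogen.
Check the 20 heavy atoms by environment: 4× C (H1) → no; 2× C (H2) → no; 2× c (aromatic, H0) → match; 10× c (aromatic, H1) → no; 1× C (H3) → no; 1× O (H1) → no.
That gives 2 matching atoms.

2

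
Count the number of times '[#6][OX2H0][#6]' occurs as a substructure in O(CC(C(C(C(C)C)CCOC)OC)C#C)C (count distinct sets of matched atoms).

[#6][OX2H0][#6] is the SMARTS for an ether: an aliphatic oxygen bridging two carbons with no H on the oxygen.
The molecule carries 3 separate instances of a methoxy ether (-OCH3) meeting every constraint; each maps to a distinct set of atoms, giving 3 matches.

3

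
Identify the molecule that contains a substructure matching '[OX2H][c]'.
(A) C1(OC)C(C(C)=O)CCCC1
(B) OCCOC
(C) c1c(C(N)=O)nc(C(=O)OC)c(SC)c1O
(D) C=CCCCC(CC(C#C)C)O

C

[OX2H][c] describes a hydroxyl oxygen attached to an aromatic carbon (a phenol).
(A) has a methoxy ether (-OCH3) but the oxygen has H0, not H1.
(B) has a hydroxyl group (-OH) but the -OH is on an aliphatic carbon, not an aromatic c.
(C) contains a hydroxyl group (-OH), which satisfies every atom and bond constraint.
(D) has a hydroxyl group (-OH) but the -OH is on an aliphatic carbon, not an aromatic c.
So the answer is (C).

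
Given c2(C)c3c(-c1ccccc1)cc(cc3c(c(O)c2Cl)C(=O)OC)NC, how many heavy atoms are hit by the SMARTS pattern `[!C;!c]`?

5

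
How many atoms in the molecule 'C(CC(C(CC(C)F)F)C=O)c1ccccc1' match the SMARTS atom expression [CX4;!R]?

7

The query [CX4;!R] means: aliphatic carbon with four total connections, not in a ring.
Check the 17 heavy atoms by environment: 7× C (X4, acyclic) → match; 6× c (aromatic, X3, in 6-ring) → no; 2× F (X1, acyclic) → no; 1× C (X3, acyclic) → no; 1× O (X1, acyclic) → no.
That gives 7 matching atoms.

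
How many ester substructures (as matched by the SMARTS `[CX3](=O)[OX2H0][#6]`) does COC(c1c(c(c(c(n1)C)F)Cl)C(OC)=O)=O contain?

2

[CX3](=O)[OX2H0][#6] is the SMARTS for an ester: a carbonyl carbon bonded to an oxygen that is itself bonded to carbon (no H on that O).
The molecule carries 2 separate instances of a methyl-ester group (-C(=O)OCH3) meeting every constraint; each maps to a distinct set of atoms, giving 2 matches.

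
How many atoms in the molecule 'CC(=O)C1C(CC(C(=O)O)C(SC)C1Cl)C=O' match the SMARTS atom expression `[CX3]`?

The query [CX3] means: C with X3: aliphatic carbon with exactly 3 total connections.
Check the 17 heavy atoms by environment: 8× C (X4) → no; 3× C (X3) → match; 3× O (X1) → no; 1× S (X2) → no; 1× O (X2) → no; 1× Cl (X1) → no.
That gives 3 matching atoms.

3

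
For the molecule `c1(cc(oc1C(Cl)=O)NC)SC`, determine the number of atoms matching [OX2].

0

The query [OX2] means: aliphatic oxygen with two total connections — ether, hydroxyl, or ester single-bond O.
Check the 12 heavy atoms by environment: 1× o (aromatic, X2) → no; 4× c (aromatic, X3) → no; 1× N (X3) → no; 2× C (X4) → no; 1× C (X3) → no; 1× O (X1) → no; 1× Cl (X1) → no; 1× S (X2) → no.
No environment satisfies the query, so 0 matching atoms.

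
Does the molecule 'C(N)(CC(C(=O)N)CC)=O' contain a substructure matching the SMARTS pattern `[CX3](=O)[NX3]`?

Yes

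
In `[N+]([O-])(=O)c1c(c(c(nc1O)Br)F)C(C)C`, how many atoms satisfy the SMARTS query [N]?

1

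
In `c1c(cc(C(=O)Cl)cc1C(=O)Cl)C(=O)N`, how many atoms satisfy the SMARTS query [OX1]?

The query [OX1] means: aliphatic oxygen with one total connection — typically a carbonyl =O or an oxide.
Check the 15 heavy atoms by environment: 6× c (aromatic, X3) → no; 3× C (X3) → no; 3× O (X1) → match; 2× Cl (X1) → no; 1× N (X3) → no.
That gives 3 matching atoms.

3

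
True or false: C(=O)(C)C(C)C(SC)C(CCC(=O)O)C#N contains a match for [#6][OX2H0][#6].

The pattern [#6][OX2H0][#6] describes an aliphatic oxygen bridging two carbons with no H on the oxygen — an ether.
The closest candidate here is a carboxylic acid group (-C(=O)OH), but the -OH oxygen has H1; the =O is OX1, not OX2. No other fragment satisfies the full query, so there is no match.

False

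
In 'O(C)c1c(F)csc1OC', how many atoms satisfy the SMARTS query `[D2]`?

The query [D2] means: atom with exactly two heavy-atom neighbours.
Check the 10 heavy atoms by environment: 1× s (aromatic, D2) → match; 1× c (aromatic, D2) → match; 3× c (aromatic, D3) → no; 1× F (D1) → no; 2× O (D2) → match; 2× C (D1) → no.
Summing the matching environments: 1 + 1 + 2 = 4 matching atoms.

4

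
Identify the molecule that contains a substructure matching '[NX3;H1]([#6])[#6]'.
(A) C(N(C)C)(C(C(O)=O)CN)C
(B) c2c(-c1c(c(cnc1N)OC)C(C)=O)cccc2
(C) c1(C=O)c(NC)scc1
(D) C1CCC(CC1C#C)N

[NX3;H1]([#6])[#6] describes a trivalent nitrogen with one H, bonded to two carbons (a secondary amine).
(A) has a dimethylamino group (-N(CH3)2) but the nitrogen has H0, not H1.
(B) has a primary amino group (-NH2) but the nitrogen has H2 and only one carbon neighbour.
(C) contains an N-methylamino group (-NHCH3), which satisfies every atom and bond constraint.
(D) has a primary amino group (-NH2) but the nitrogen has H2 and only one carbon neighbour.
So the answer is (C).

C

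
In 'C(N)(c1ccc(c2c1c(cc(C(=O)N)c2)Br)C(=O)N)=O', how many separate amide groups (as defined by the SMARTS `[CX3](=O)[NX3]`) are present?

[CX3](=O)[NX3] is the SMARTS for an amide: a carbonyl carbon bonded to a trivalent nitrogen.
The molecule carries 3 separate instances of a primary amide (-C(=O)NH2) meeting every constraint; each maps to a distinct set of atoms, giving 3 matches.

3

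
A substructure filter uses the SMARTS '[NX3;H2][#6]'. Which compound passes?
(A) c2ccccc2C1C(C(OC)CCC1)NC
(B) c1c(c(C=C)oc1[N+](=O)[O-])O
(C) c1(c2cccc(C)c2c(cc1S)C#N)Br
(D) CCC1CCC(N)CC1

D

[NX3;H2][#6] describes a trivalent nitrogen with two H attached to carbon (a primary amine).
(A) has an N-methylamino group (-NHCH3) but the nitrogen bears two carbons and only one H (H1), not H2.
(B) has a nitro group (-[N+](=O)[O-]) but the nitrogen is [N+] with no H, not NX3H2.
(C) has a nitrile (-C#N) but the nitrogen is NX1 (triple-bonded), not NX3 with two H.
(D) contains a primary amino group (-NH2), which satisfies every atom and bond constraint.
So the answer is (D).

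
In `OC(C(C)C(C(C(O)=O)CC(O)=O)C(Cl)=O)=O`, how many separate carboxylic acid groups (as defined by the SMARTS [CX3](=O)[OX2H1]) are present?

3

[CX3](=O)[OX2H1] is the SMARTS for a carboxylic acid: an sp2 carbon double-bonded to O and single-bonded to an -OH oxygen.
The molecule carries 3 separate instances of a carboxylic acid group (-C(=O)OH) meeting every constraint; each maps to a distinct set of atoms, giving 3 matches.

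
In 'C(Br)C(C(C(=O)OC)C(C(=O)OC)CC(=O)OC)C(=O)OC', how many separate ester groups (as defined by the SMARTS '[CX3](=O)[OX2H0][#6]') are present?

[CX3](=O)[OX2H0][#6] is the SMARTS for an ester: a carbonyl carbon bonded to an oxygen that is itself bonded to carbon (no H on that O).
The molecule carries 4 separate instances of a methyl-ester group (-C(=O)OCH3) meeting every constraint; each maps to a distinct set of atoms, giving 4 matches.

4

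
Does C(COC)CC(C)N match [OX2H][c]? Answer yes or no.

No

The pattern [OX2H][c] describes a hydroxyl oxygen attached to an aromatic carbon — a phenol.
The closest candidate here is a methoxy ether (-OCH3), but the oxygen has H0, not H1. No other fragment satisfies the full query, so there is no match.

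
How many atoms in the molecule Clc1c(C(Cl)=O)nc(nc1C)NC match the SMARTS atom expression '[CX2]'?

0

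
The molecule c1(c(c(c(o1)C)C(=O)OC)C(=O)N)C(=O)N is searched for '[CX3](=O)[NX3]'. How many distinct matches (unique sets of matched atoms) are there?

[CX3](=O)[NX3] is the SMARTS for an amide: a carbonyl carbon bonded to a trivalent nitrogen.
The molecule carries 2 separate instances of a primary amide (-C(=O)NH2) meeting every constraint; each maps to a distinct set of atoms, giving 2 matches.

2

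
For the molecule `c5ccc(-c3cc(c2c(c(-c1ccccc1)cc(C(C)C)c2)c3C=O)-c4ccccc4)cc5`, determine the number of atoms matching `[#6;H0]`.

10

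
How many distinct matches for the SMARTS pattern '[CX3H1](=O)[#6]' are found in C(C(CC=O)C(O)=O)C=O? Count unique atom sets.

2

[CX3H1](=O)[#6] is the SMARTS for an aldehyde: an sp2 carbon with one H, double-bonded to O and single-bonded to carbon.
The molecule carries 2 separate instances of an aldehyde (-CHO) meeting every constraint; each maps to a distinct set of atoms, giving 2 matches.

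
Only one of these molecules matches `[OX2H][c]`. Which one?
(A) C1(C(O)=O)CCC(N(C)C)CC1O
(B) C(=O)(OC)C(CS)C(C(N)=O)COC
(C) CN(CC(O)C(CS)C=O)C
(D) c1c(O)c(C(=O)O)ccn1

[OX2H][c] describes a hydroxyl oxygen attached to an aromatic carbon (a phenol).
(A) has a hydroxyl group (-OH) but the -OH is on an aliphatic carbon, not an aromatic c.
(B) has a methoxy ether (-OCH3) but the oxygen has H0, not H1.
(C) has a hydroxyl group (-OH) but the -OH is on an aliphatic carbon, not an aromatic c.
(D) contains a hydroxyl group (-OH), which satisfies every atom and bond constraint.
So the answer is (D).

D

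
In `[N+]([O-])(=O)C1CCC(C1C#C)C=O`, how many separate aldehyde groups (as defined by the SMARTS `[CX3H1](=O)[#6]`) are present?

[CX3H1](=O)[#6] is the SMARTS for an aldehyde: an sp2 carbon with one H, double-bonded to O and single-bonded to carbon.
Exactly one fragment in the molecule meets all constraints, giving 1 match.

1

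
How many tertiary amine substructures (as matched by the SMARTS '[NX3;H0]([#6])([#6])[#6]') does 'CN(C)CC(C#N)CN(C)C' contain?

2

[NX3;H0]([#6])([#6])[#6] is the SMARTS for a tertiary amine: a trivalent nitrogen with no H, bonded to three carbons.
The molecule carries 2 separate instances of a dimethylamino group (-N(CH3)2) meeting every constraint; each maps to a distinct set of atoms, giving 2 matches.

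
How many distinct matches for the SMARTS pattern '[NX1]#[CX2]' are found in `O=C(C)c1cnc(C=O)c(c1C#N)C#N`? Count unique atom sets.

[NX1]#[CX2] is the SMARTS for a nitrile: a nitrogen triple-bonded to a two-connected carbon.
The molecule carries 2 separate instances of a nitrile (-C#N) meeting every constraint; each maps to a distinct set of atoms, giving 2 matches.

2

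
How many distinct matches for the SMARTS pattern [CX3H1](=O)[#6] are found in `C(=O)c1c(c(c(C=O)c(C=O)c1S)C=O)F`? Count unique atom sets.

4

[CX3H1](=O)[#6] is the SMARTS for an aldehyde: an sp2 carbon with one H, double-bonded to O and single-bonded to carbon.
The molecule carries 4 separate instances of an aldehyde (-CHO) meeting every constraint; each maps to a distinct set of atoms, giving 4 matches.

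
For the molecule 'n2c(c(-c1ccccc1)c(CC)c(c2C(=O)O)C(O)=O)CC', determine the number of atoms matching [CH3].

2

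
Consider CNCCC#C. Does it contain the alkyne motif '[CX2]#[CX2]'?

Yes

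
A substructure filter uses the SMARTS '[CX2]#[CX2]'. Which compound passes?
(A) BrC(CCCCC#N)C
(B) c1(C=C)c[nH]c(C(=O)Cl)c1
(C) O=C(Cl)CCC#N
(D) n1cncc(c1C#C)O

D

[CX2]#[CX2] describes a carbon-carbon triple bond (an alkyne).
(A) has a nitrile (-C#N) but the triple bond is C#N, not C#C.
(B) has a vinyl group (-CH=CH2) but the C=C is a double bond; both carbons are CX3, not CX2.
(C) has a nitrile (-C#N) but the triple bond is C#N, not C#C.
(D) contains an ethynyl group (-C#CH), which satisfies every atom and bond constraint.
So the answer is (D).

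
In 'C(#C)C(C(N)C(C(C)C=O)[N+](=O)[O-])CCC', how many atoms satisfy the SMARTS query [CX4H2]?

2

Check the 16 heavy atoms by environment: 2× C (H3, X4) → no; 4× C (H1, X4) → no; 2× C (H2, X4) → match; 1× N (H2, X3) → no; 1× C (H0, X2) → no; 1× C (H1, X2) → no; 1× N (charge +1, H0, X3) → no; 1× O (charge -1, H0, X1) → no; 2× O (H0, X1) → no; 1× C (H1, X3) → no.
That gives 2 matching atoms.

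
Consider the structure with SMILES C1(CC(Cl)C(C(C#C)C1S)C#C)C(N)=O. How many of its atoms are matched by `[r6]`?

6

The query [r6] means: r6 matches atoms in a six-membered ring.
Check the 15 heavy atoms by environment: 6× C (in 6-ring) → match; 5× C (acyclic) → no; 1× S (acyclic) → no; 1× Cl (acyclic) → no; 1× O (acyclic) → no; 1× N (acyclic) → no.
That gives 6 matching atoms.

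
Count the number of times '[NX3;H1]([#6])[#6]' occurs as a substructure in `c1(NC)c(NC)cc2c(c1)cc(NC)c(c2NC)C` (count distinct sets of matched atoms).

[NX3;H1]([#6])[#6] is the SMARTS for a secondary amine: a trivalent nitrogen with one H, bonded to two carbons.
The molecule carries 4 separate instances of an N-methylamino group (-NHCH3) meeting every constraint; each maps to a distinct set of atoms, giving 4 matches.

4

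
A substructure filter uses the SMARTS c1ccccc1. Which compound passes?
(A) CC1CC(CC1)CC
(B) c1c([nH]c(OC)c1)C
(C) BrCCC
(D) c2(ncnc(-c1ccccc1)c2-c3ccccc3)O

c1ccccc1 describes six aromatic carbons in a ring (a benzene ring).
(A) has a methyl group (-CH3) but no six-membered all-carbon aromatic ring is present.
(B) has a methyl group (-CH3) but no six-membered all-carbon aromatic ring is present.
(C) has a methyl group (-CH3) but no six-membered all-carbon aromatic ring is present.
(D) contains a phenyl ring, which satisfies every atom and bond constraint.
So the answer is (D).

D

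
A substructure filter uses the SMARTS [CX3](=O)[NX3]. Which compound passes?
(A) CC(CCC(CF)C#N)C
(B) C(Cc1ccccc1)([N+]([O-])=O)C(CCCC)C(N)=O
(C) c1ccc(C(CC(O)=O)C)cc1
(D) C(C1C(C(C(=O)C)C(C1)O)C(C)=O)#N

[CX3](=O)[NX3] describes a carbonyl carbon bonded to a trivalent nitrogen (an amide).
(A) has a nitrile (-C#N) but the nitrile N is NX1 (triple-bonded), not NX3.
(B) contains a primary amide (-C(=O)NH2), which satisfies every atom and bond constraint.
(C) has a carboxylic acid group (-C(=O)OH) but the carbonyl is bonded to O, not to an NX3 nitrogen.
(D) has a nitrile (-C#N) but the nitrile N is NX1 (triple-bonded), not NX3.
So the answer is (B).

B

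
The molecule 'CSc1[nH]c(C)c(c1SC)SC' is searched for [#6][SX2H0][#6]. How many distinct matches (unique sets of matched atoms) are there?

3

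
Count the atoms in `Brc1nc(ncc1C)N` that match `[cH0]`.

The query [cH0] means: aromatic carbon with no attached hydrogen (substituted or ring-fusion).
Check the 9 heavy atoms by environment: 2× n (aromatic, H0) → no; 3× c (aromatic, H0) → match; 1× c (aromatic, H1) → no; 1× Br (H0) → no; 1× N (H2) → no; 1× C (H3) → no.
That gives 3 matching atoms.

3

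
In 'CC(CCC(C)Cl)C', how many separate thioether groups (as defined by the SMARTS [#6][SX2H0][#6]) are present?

0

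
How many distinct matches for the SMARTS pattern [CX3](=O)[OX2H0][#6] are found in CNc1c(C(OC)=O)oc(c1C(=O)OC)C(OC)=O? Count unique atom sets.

3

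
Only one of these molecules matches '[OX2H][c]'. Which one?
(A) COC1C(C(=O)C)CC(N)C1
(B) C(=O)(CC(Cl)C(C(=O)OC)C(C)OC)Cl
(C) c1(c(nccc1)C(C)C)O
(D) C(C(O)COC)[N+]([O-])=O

[OX2H][c] describes a hydroxyl oxygen attached to an aromatic carbon (a phenol).
(A) has a methoxy ether (-OCH3) but the oxygen has H0, not H1.
(B) has a methoxy ether (-OCH3) but the oxygen has H0, not H1.
(C) contains a hydroxyl group (-OH), which satisfies every atom and bond constraint.
(D) has a hydroxyl group (-OH) but the -OH is on an aliphatic carbon, not an aromatic c.
So the answer is (C).

C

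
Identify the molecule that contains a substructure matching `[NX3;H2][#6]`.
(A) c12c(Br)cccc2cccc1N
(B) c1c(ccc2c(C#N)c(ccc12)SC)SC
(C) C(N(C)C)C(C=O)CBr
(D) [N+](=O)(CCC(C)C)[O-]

A

[NX3;H2][#6] describes a trivalent nitrogen with two H attached to carbon (a primary amine).
(A) contains a primary amino group (-NH2), which satisfies every atom and bond constraint.
(B) has a nitrile (-C#N) but the nitrogen is NX1 (triple-bonded), not NX3 with two H.
(C) has a dimethylamino group (-N(CH3)2) but the nitrogen has H0, not H2.
(D) has a nitro group (-[N+](=O)[O-]) but the nitrogen is [N+] with no H, not NX3H2.
So the answer is (A).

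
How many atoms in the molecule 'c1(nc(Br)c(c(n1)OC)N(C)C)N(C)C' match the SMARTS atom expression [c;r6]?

The query [c;r6] means: aromatic carbon that belongs to a six-membered ring.
Check the 15 heavy atoms by environment: 2× n (aromatic, in 6-ring) → no; 4× c (aromatic, in 6-ring) → match; 1× Br (acyclic) → no; 2× N (acyclic) → no; 5× C (acyclic) → no; 1× O (acyclic) → no.
That gives 4 matching atoms.

4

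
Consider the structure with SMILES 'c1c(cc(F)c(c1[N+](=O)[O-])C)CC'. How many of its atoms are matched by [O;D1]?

2

The query [O;D1] means: aliphatic oxygen bonded to exactly one heavy atom.
Check the 13 heavy atoms by environment: 2× c (aromatic, D2) → no; 4× c (aromatic, D3) → no; 1× N (charge +1, D3) → no; 1× O (charge -1, D1) → match; 1× O (D1) → match; 2× C (D1) → no; 1× C (D2) → no; 1× F (D1) → no.
Summing the matching environments: 1 + 1 = 2 matching atoms.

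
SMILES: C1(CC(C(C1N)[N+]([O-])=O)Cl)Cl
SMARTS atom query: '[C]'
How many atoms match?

5

Check the 11 heavy atoms by environment: 5× C → match; 1× N → no; 2× Cl → no; 1× N (charge +1) → no; 1× O (charge -1) → no; 1× O → no.
That gives 5 matching atoms.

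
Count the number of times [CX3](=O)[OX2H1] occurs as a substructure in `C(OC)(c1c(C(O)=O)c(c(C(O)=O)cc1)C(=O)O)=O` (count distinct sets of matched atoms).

[CX3](=O)[OX2H1] is the SMARTS for a carboxylic acid: an sp2 carbon double-bonded to O and single-bonded to an -OH oxygen.
The molecule carries 3 separate instances of a carboxylic acid group (-C(=O)OH) meeting every constraint; each maps to a distinct set of atoms, giving 3 matches.

3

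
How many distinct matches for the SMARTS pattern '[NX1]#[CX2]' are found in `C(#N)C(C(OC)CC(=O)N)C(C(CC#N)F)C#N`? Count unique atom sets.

[NX1]#[CX2] is the SMARTS for a nitrile: a nitrogen triple-bonded to a two-connected carbon.
The molecule carries 3 separate instances of a nitrile (-C#N) meeting every constraint; each maps to a distinct set of atoms, giving 3 matches.

3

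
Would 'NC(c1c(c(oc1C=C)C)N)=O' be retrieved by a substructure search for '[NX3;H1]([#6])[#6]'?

No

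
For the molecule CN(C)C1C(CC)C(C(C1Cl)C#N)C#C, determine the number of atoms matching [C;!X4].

3

The query [C;!X4] means: aliphatic carbon that does not have four total connections.
Check the 15 heavy atoms by environment: 9× C (X4) → no; 3× C (X2) → match; 1× N (X1) → no; 1× N (X3) → no; 1× Cl (X1) → no.
That gives 3 matching atoms.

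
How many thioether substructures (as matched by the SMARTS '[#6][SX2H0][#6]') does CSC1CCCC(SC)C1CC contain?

2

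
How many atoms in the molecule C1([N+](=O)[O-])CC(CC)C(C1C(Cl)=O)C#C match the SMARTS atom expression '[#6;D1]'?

The query [#6;D1] means: carbon bonded to exactly one heavy atom.
Check the 15 heavy atoms by environment: 5× C (D3) → no; 3× C (D2) → no; 1× N (charge +1, D3) → no; 1× O (charge -1, D1) → no; 2× O (D1) → no; 2× C (D1) → match; 1× Cl (D1) → no.
That gives 2 matching atoms.

2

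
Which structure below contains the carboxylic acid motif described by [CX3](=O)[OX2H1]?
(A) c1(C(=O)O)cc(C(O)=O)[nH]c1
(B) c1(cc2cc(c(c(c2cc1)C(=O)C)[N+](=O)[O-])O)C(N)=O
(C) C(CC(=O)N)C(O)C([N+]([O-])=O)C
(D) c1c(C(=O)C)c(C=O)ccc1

[CX3](=O)[OX2H1] describes an sp2 carbon double-bonded to O and single-bonded to an -OH oxygen (a carboxylic acid).
(A) contains a carboxylic acid group (-C(=O)OH), which satisfies every atom and bond constraint.
(B) has a primary amide (-C(=O)NH2) but the carbonyl is bonded to N, not to an -OH oxygen.
(C) has a primary amide (-C(=O)NH2) but the carbonyl is bonded to N, not to an -OH oxygen.
(D) has an aldehyde (-CHO) but there is no singly-bonded oxygen on the carbonyl carbon.
So the answer is (A).

A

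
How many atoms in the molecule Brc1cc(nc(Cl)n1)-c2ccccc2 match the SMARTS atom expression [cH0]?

4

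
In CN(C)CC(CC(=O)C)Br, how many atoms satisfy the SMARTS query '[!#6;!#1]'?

3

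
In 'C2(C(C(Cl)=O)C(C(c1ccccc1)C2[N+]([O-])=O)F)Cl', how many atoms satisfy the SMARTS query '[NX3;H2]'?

Check the 19 heavy atoms by environment: 5× C (H1, X4) → no; 1× C (H0, X3) → no; 2× O (H0, X1) → no; 2× Cl (H0, X1) → no; 1× F (H0, X1) → no; 1× N (charge +1, H0, X3) → no; 1× O (charge -1, H0, X1) → no; 1× c (aromatic, H0, X3) → no; 5× c (aromatic, H1, X3) → no.
No environment satisfies the query, so 0 matching atoms.

0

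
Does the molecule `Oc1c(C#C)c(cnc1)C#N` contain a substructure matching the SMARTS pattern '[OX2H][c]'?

Yes

The pattern [OX2H][c] describes a hydroxyl oxygen attached to an aromatic carbon — a phenol.
The molecule carries a hydroxyl group (-OH), whose atoms satisfy every constraint of the query, so the pattern matches.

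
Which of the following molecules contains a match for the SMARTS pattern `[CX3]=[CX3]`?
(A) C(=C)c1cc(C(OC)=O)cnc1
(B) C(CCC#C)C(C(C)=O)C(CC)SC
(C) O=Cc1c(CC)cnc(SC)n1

A

[CX3]=[CX3] describes a non-aromatic C=C double bond between two sp2 carbons (an alkene).
(A) contains a vinyl group (-CH=CH2), which satisfies every atom and bond constraint.
(B) has an ethynyl group (-C#CH) but the C-C bond is a triple bond, not a double bond.
(C) has an ethyl group (-CH2CH3) but its C-C bond is a single bond between CX4 carbons, not CX3=CX3.
So the answer is (A).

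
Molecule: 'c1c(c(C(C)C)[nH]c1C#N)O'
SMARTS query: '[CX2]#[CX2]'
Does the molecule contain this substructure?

No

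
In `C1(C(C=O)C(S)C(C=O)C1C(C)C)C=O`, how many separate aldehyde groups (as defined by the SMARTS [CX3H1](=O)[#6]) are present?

[CX3H1](=O)[#6] is the SMARTS for an aldehyde: an sp2 carbon with one H, double-bonded to O and single-bonded to carbon.
The molecule carries 3 separate instances of an aldehyde (-CHO) meeting every constraint; each maps to a distinct set of atoms, giving 3 matches.

3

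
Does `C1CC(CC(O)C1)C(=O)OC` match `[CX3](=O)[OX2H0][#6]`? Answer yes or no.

Yes

The pattern [CX3](=O)[OX2H0][#6] describes a carbonyl carbon bonded to an oxygen that is itself bonded to carbon (no H on that O) — an ester.
The molecule carries a methyl-ester group (-C(=O)OCH3), whose atoms satisfy every constraint of the query, so the pattern matches.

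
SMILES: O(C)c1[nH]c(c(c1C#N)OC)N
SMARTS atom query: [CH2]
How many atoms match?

0

Check the 12 heavy atoms by environment: 1× n (aromatic, H1) → no; 4× c (aromatic, H0) → no; 1× N (H2) → no; 2× O (H0) → no; 2× C (H3) → no; 1× C (H0) → no; 1× N (H0) → no.
No environment satisfies the query, so 0 matching atoms.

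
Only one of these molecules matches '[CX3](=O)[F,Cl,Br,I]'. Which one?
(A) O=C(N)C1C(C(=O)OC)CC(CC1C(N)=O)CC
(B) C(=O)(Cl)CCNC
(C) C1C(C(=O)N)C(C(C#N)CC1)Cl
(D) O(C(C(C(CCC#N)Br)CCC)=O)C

B

[CX3](=O)[F,Cl,Br,I] describes a carbonyl carbon bonded to a halogen (an acyl halide).
(A) has a methyl-ester group (-C(=O)OCH3) but the carbonyl is bonded to -O-C, not to a halogen.
(B) contains an acyl chloride (-C(=O)Cl), which satisfies every atom and bond constraint.
(C) has a chloro substituent but the Cl is not on a carbonyl carbon.
(D) has a methyl-ester group (-C(=O)OCH3) but the carbonyl is bonded to -O-C, not to a halogen.
So the answer is (B).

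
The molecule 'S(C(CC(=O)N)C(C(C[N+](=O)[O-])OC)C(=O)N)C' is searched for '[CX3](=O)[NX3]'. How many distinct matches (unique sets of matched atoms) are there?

[CX3](=O)[NX3] is the SMARTS for an amide: a carbonyl carbon bonded to a trivalent nitrogen.
The molecule carries 2 separate instances of a primary amide (-C(=O)NH2) meeting every constraint; each maps to a distinct set of atoms, giving 2 matches.

2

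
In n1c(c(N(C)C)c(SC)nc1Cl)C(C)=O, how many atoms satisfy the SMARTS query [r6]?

Check the 15 heavy atoms by environment: 2× n (aromatic, in 6-ring) → match; 4× c (aromatic, in 6-ring) → match; 1× N (acyclic) → no; 5× C (acyclic) → no; 1× Cl (acyclic) → no; 1× O (acyclic) → no; 1× S (acyclic) → no.
Summing the matching environments: 2 + 4 = 6 matching atoms.

6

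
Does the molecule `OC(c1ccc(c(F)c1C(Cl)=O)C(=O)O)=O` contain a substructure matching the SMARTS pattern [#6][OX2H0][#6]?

No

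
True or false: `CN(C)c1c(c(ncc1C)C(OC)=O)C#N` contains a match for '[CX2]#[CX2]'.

False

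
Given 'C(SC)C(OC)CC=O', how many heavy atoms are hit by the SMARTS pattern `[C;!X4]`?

Check the 9 heavy atoms by environment: 5× C (X4) → no; 1× C (X3) → match; 1× O (X1) → no; 1× S (X2) → no; 1× O (X2) → no.
That gives 1 matching atom.

1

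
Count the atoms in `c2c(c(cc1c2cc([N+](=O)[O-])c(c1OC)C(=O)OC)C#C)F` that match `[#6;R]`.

The query [#6;R] means: carbon that is part of a ring.
Check the 22 heavy atoms by environment: 10× c (aromatic, in 6-ring) → match; 5× C (acyclic) → no; 4× O (acyclic) → no; 1× N (charge +1, acyclic) → no; 1× O (charge -1, acyclic) → no; 1× F (acyclic) → no.
That gives 10 matching atoms.

10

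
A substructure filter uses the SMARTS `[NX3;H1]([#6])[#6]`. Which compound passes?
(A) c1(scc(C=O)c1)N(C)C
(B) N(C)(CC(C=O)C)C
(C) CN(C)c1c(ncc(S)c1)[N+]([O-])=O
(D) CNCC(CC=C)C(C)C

D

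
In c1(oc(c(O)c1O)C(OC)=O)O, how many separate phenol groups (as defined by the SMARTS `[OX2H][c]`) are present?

3

[OX2H][c] is the SMARTS for a phenol: a hydroxyl oxygen attached to an aromatic carbon.
The molecule carries 3 separate instances of a hydroxyl group (-OH) meeting every constraint; each maps to a distinct set of atoms, giving 3 matches.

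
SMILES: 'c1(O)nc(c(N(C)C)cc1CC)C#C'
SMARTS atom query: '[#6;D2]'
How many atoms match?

3

The query [#6;D2] means: any carbon bonded to exactly two heavy atoms.
Check the 14 heavy atoms by environment: 1× n (aromatic, D2) → no; 4× c (aromatic, D3) → no; 1× c (aromatic, D2) → match; 1× O (D1) → no; 2× C (D2) → match; 4× C (D1) → no; 1× N (D3) → no.
Summing the matching environments: 1 + 2 = 3 matching atoms.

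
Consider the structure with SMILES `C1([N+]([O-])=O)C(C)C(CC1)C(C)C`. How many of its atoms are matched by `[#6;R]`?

5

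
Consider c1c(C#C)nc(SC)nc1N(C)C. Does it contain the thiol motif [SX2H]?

The pattern [SX2H] describes an aliphatic sulfur with two connections, one being H — a thiol.
The closest candidate here is a methylthio ether (-SCH3), but the sulfur has H0 (bonded to two carbons), not H1. No other fragment satisfies the full query, so there is no match.

No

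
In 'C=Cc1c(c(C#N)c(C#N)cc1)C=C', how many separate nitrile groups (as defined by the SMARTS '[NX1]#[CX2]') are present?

2

[NX1]#[CX2] is the SMARTS for a nitrile: a nitrogen triple-bonded to a two-connected carbon.
The molecule carries 2 separate instances of a nitrile (-C#N) meeting every constraint; each maps to a distinct set of atoms, giving 2 matches.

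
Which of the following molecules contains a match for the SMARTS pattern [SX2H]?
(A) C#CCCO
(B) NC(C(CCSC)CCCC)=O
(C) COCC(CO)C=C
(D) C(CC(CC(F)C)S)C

[SX2H] describes an aliphatic sulfur with two connections, one being H (a thiol).
(A) has a hydroxyl group (-OH) but it is an -OH, not an -SH.
(B) has a methylthio ether (-SCH3) but the sulfur has H0 (bonded to two carbons), not H1.
(C) has a hydroxyl group (-OH) but it is an -OH, not an -SH.
(D) contains a thiol (-SH), which satisfies every atom and bond constraint.
So the answer is (D).

D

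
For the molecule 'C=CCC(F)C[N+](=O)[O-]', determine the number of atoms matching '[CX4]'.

3

The query [CX4] means: C with X4: aliphatic carbon with exactly 4 total connections (bonds + H).
Check the 9 heavy atoms by environment: 3× C (X4) → match; 2× C (X3) → no; 1× N (charge +1, X3) → no; 1× O (charge -1, X1) → no; 1× O (X1) → no; 1× F (X1) → no.
That gives 3 matching atoms.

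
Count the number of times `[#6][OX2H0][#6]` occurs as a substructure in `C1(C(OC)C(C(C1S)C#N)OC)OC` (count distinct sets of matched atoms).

[#6][OX2H0][#6] is the SMARTS for an ether: an aliphatic oxygen bridging two carbons with no H on the oxygen.
The molecule carries 3 separate instances of a methoxy ether (-OCH3) meeting every constraint; each maps to a distinct set of atoms, giving 3 matches.

3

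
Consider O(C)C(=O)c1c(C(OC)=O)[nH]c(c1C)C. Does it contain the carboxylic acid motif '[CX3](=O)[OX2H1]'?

No

The pattern [CX3](=O)[OX2H1] describes an sp2 carbon double-bonded to O and single-bonded to an -OH oxygen — a carboxylic acid.
The closest candidate here is a methyl-ester group (-C(=O)OCH3), but the singly-bonded O has no H (OX2H0, not OX2H1). No other fragment satisfies the full query, so there is no match.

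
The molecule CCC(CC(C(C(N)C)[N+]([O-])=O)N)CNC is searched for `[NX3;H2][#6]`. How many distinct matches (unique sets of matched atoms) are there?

[NX3;H2][#6] is the SMARTS for a primary amine: a trivalent nitrogen with two H attached to carbon.
The molecule carries 2 separate instances of a primary amino group (-NH2) meeting every constraint; each maps to a distinct set of atoms, giving 2 matches.

2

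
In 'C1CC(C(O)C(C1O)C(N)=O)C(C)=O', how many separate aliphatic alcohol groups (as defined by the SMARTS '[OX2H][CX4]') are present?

[OX2H][CX4] is the SMARTS for an aliphatic alcohol: a hydroxyl oxygen bound to an sp3 (X4) carbon.
The molecule carries 2 separate instances of a hydroxyl group (-OH) meeting every constraint; each maps to a distinct set of atoms, giving 2 matches.

2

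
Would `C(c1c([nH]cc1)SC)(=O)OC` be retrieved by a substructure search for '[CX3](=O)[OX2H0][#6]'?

The pattern [CX3](=O)[OX2H0][#6] describes a carbonyl carbon bonded to an oxygen that is itself bonded to carbon (no H on that O) — an ester.
The molecule carries a methyl-ester group (-C(=O)OCH3), whose atoms satisfy every constraint of the query, so the pattern matches.

Yes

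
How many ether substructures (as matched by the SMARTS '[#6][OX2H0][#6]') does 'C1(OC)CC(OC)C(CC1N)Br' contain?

[#6][OX2H0][#6] is the SMARTS for an ether: an aliphatic oxygen bridging two carbons with no H on the oxygen.
The molecule carries 2 separate instances of a methoxy ether (-OCH3) meeting every constraint; each maps to a distinct set of atoms, giving 2 matches.

2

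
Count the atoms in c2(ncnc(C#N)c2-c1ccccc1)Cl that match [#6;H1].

Check the 15 heavy atoms by environment: 2× n (aromatic, H0) → no; 6× c (aromatic, H1) → match; 4× c (aromatic, H0) → no; 1× C (H0) → no; 1× N (H0) → no; 1× Cl (H0) → no.
That gives 6 matching atoms.

6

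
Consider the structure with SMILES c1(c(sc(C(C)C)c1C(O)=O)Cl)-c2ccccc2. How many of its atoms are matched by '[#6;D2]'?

5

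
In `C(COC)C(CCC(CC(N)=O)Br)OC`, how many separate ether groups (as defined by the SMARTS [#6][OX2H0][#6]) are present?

[#6][OX2H0][#6] is the SMARTS for an ether: an aliphatic oxygen bridging two carbons with no H on the oxygen.
The molecule carries 2 separate instances of a methoxy ether (-OCH3) meeting every constraint; each maps to a distinct set of atoms, giving 2 matches.

2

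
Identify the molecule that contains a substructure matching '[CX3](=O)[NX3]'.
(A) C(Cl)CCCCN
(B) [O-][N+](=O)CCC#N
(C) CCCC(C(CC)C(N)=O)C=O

C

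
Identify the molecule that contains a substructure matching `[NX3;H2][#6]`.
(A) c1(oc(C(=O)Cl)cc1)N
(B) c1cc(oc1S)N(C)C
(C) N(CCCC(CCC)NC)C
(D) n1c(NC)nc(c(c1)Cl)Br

A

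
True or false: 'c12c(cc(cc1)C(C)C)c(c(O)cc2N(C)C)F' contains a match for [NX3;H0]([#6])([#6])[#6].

The pattern [NX3;H0]([#6])([#6])[#6] describes a trivalent nitrogen with no H, bonded to three carbons — a tertiary amine.
The molecule carries a dimethylamino group (-N(CH3)2), whose atoms satisfy every constraint of the query, so the pattern matches.

True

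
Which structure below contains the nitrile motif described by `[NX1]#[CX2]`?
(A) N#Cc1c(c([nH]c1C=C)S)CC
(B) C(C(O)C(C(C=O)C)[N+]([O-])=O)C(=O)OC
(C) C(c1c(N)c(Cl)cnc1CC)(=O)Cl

A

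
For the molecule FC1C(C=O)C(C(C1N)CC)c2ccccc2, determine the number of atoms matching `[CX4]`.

7

The query [CX4] means: C with X4: aliphatic carbon with exactly 4 total connections (bonds + H).
Check the 17 heavy atoms by environment: 7× C (X4) → match; 1× F (X1) → no; 1× C (X3) → no; 1× O (X1) → no; 1× N (X3) → no; 6× c (aromatic, X3) → no.
That gives 7 matching atoms.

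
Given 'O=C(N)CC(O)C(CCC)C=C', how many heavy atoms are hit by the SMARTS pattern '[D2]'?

The query [D2] means: atom with exactly two heavy-atom neighbours.
Check the 12 heavy atoms by environment: 4× C (D2) → match; 3× C (D3) → no; 2× C (D1) → no; 2× O (D1) → no; 1× N (D1) → no.
That gives 4 matching atoms.

4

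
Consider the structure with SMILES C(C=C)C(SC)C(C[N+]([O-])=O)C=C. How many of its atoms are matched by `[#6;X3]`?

4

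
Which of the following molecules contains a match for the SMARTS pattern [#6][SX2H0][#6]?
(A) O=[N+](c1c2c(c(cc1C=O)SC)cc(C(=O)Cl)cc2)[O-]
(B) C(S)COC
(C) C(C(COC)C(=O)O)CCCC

A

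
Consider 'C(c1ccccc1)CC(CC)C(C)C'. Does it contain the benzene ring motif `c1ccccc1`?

The pattern c1ccccc1 describes six aromatic carbons in a ring — a benzene ring.
The molecule carries a phenyl ring, whose atoms satisfy every constraint of the query, so the pattern matches.

Yes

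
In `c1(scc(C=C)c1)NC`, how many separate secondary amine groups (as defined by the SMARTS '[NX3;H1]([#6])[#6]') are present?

1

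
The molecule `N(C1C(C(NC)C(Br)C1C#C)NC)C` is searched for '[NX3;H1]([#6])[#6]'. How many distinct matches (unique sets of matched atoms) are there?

3

[NX3;H1]([#6])[#6] is the SMARTS for a secondary amine: a trivalent nitrogen with one H, bonded to two carbons.
The molecule carries 3 separate instances of an N-methylamino group (-NHCH3) meeting every constraint; each maps to a distinct set of atoms, giving 3 matches.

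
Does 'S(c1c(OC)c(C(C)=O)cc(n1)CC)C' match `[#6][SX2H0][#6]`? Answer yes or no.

Yes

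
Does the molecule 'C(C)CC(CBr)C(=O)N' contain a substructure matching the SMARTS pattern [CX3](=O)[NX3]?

The pattern [CX3](=O)[NX3] describes a carbonyl carbon bonded to a trivalent nitrogen — an amide.
The molecule carries a primary amide (-C(=O)NH2), whose atoms satisfy every constraint of the query, so the pattern matches.

Yes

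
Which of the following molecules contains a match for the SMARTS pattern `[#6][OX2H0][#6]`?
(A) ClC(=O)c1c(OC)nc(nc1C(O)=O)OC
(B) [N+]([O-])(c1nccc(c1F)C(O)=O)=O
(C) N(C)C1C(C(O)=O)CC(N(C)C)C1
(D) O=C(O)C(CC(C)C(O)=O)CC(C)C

A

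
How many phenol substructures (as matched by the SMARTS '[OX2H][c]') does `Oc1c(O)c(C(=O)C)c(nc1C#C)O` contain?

3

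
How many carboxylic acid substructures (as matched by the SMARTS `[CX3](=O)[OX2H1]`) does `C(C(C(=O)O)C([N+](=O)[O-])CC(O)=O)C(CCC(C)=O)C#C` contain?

2

[CX3](=O)[OX2H1] is the SMARTS for a carboxylic acid: an sp2 carbon double-bonded to O and single-bonded to an -OH oxygen.
The molecule carries 2 separate instances of a carboxylic acid group (-C(=O)OH) meeting every constraint; each maps to a distinct set of atoms, giving 2 matches.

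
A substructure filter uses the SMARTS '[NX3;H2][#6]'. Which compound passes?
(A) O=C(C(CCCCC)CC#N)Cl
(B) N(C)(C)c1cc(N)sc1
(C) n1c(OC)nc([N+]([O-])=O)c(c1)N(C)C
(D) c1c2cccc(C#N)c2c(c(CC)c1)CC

B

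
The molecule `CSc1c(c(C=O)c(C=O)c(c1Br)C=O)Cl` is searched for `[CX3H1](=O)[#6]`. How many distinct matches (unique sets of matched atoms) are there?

3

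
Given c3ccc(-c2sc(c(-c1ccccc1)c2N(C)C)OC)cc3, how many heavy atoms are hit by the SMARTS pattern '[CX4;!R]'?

3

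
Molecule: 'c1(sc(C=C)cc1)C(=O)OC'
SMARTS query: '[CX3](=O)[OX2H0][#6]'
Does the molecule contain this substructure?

Yes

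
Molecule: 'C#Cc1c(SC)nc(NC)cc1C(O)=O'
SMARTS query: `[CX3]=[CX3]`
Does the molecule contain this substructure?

The pattern [CX3]=[CX3] describes a non-aromatic C=C double bond between two sp2 carbons — an alkene.
The closest candidate here is an ethynyl group (-C#CH), but the C-C bond is a triple bond, not a double bond. No other fragment satisfies the full query, so there is no match.

No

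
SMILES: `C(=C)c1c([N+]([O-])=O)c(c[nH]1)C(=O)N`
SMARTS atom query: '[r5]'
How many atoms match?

5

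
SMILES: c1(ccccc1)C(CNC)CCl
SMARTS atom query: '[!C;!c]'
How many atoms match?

The query [!C;!c] means: neither aliphatic nor aromatic carbon — same as [!#6].
Check the 12 heavy atoms by environment: 4× C → no; 1× N → match; 1× Cl → match; 6× c (aromatic) → no.
Summing the matching environments: 1 + 1 = 2 matching atoms.

2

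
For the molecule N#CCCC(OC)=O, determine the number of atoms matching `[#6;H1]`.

0

The query [#6;H1] means: any carbon bearing exactly one hydrogen.
Check the 8 heavy atoms by environment: 2× C (H2) → no; 2× C (H0) → no; 1× N (H0) → no; 2× O (H0) → no; 1× C (H3) → no.
No environment satisfies the query, so 0 matching atoms.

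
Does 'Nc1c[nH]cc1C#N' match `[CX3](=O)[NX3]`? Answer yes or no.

No

The pattern [CX3](=O)[NX3] describes a carbonyl carbon bonded to a trivalent nitrogen — an amide.
The closest candidate here is a nitrile (-C#N), but the nitrile N is NX1 (triple-bonded), not NX3. No other fragment satisfies the full query, so there is no match.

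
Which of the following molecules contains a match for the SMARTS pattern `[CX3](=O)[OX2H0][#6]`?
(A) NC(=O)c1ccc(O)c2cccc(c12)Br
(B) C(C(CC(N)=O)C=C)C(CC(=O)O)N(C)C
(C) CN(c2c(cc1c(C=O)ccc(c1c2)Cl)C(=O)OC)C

C

[CX3](=O)[OX2H0][#6] describes a carbonyl carbon bonded to an oxygen that is itself bonded to carbon (no H on that O) (an ester).
(A) has a primary amide (-C(=O)NH2) but the carbonyl is bonded to N, not to an O-C linkage.
(B) has a primary amide (-C(=O)NH2) but the carbonyl is bonded to N, not to an O-C linkage.
(C) contains a methyl-ester group (-C(=O)OCH3), which satisfies every atom and bond constraint.
So the answer is (C).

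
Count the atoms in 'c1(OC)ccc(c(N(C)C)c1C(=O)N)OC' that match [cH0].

4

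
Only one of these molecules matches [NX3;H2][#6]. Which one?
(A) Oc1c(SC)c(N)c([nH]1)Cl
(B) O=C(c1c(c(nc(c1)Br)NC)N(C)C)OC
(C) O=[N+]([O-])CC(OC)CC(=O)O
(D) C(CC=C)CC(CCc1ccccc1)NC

A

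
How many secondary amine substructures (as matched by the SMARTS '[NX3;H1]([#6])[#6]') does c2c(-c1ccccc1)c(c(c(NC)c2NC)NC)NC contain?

[NX3;H1]([#6])[#6] is the SMARTS for a secondary amine: a trivalent nitrogen with one H, bonded to two carbons.
The molecule carries 4 separate instances of an N-methylamino group (-NHCH3) meeting every constraint; each maps to a distinct set of atoms, giving 4 matches.

4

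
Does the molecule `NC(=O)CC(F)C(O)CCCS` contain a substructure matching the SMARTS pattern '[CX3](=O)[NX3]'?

Yes

The pattern [CX3](=O)[NX3] describes a carbonyl carbon bonded to a trivalent nitrogen — an amide.
The molecule carries a primary amide (-C(=O)NH2), whose atoms satisfy every constraint of the query, so the pattern matches.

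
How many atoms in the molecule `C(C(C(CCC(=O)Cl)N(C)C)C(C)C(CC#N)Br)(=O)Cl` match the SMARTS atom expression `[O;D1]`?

2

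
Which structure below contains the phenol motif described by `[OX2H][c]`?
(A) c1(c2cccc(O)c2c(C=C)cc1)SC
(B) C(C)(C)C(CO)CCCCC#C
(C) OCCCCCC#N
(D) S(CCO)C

A

[OX2H][c] describes a hydroxyl oxygen attached to an aromatic carbon (a phenol).
(A) contains a hydroxyl group (-OH), which satisfies every atom and bond constraint.
(B) has a hydroxyl group (-OH) but the -OH is on an aliphatic carbon, not an aromatic c.
(C) has a hydroxyl group (-OH) but the -OH is on an aliphatic carbon, not an aromatic c.
(D) has a hydroxyl group (-OH) but the -OH is on an aliphatic carbon, not an aromatic c.
So the answer is (A).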